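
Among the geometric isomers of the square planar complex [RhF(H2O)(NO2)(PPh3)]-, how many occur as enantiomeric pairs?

0

Systematic placement gives 3 geometric isomers: (F/NO2 trans, H2O/PPh3 trans); (F/PPh3 trans, H2O/NO2 trans); (F/H2O trans, NO2/PPh3 trans).
Each arrangement has an internal mirror plane or centre of symmetry, so none is chiral.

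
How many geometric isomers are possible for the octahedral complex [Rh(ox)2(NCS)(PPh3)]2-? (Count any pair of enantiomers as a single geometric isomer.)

An octahedron has six vertices in three trans pairs; every non-trans pair is cis.
Each ox is bidentate and must span two cis positions.
There are 2 geometric isomers: NCS and PPh3 mutually trans; NCS and PPh3 mutually cis (chiral).

2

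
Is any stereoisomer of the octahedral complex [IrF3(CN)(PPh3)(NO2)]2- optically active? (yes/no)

yes

The six octahedral sites form three mutually perpendicular trans pairs.
Working through the distinct placements yields 4 geometric isomers: F mer (3 arrangements); F fac (chiral).
One of these lacks any improper symmetry element and so occurs as an enantiomeric pair, giving 4 + 1 = 5 stereoisomers in total.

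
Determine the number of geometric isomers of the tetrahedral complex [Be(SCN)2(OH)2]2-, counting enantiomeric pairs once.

All four vertices of a tetrahedron are equivalent and mutually adjacent, so cis/trans isomerism cannot arise.
Only one geometric arrangement is possible.

1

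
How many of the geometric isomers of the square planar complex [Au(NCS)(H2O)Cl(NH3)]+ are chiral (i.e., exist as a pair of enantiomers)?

A square has two trans pairs of vertices; adjacent vertices are cis.
Working through the distinct placements yields 3 geometric isomers: (Cl/NCS trans, H2O/NH3 trans); (Cl/NH3 trans, H2O/NCS trans); (Cl/H2O trans, NCS/NH3 trans).
Each arrangement has an internal mirror plane or centre of symmetry, so none is chiral.

0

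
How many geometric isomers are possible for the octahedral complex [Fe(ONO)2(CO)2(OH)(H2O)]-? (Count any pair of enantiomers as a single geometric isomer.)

6

Working through the distinct placements yields 6 geometric isomers: ONO trans, CO trans; ONO cis, CO trans; ONO trans, CO cis; ONO cis, CO cis (3 arrangements, 2 chiral).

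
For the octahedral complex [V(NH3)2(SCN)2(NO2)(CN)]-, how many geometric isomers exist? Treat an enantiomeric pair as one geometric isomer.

6

An octahedron has six vertices in three trans pairs; every non-trans pair is cis.
There are 6 geometric isomers: NH3 cis, SCN trans; NH3 cis, SCN cis (3 arrangements, 2 chiral); NH3 trans, SCN trans; NH3 trans, SCN cis.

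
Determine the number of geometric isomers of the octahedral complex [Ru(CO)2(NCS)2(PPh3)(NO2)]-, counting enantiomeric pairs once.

6

Working through the distinct placements yields 6 geometric isomers: CO trans, NCS trans; CO trans, NCS cis; CO cis, NCS cis (3 arrangements, 2 chiral); CO cis, NCS trans.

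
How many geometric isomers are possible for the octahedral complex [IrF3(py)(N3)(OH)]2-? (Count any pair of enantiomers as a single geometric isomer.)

Working through the distinct placements yields 4 geometric isomers: F mer (3 arrangements); F fac (chiral).

4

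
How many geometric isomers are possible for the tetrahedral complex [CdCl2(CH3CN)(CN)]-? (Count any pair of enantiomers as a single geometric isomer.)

1

All four vertices of a tetrahedron are equivalent and mutually adjacent, so cis/trans isomerism cannot arise.
Only one geometric arrangement is possible.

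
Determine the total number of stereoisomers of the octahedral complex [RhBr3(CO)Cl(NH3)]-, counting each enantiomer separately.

5

The six octahedral sites form three mutually perpendicular trans pairs.
Working through the distinct placements yields 4 geometric isomers: Br mer (3 arrangements); Br fac (chiral).
One of these lacks any improper symmetry element and so occurs as an enantiomeric pair, giving 4 + 1 = 5 stereoisomers in total.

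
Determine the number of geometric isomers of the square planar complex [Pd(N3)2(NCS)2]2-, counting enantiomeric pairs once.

2

Working through the distinct placements yields 2 geometric isomers: N3 cis; N3 trans.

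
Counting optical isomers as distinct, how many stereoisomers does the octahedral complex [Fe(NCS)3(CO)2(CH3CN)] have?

The distinct arrangements are (3 in all): NCS mer, CO cis; NCS mer, CO trans; NCS fac, CO cis.
Each arrangement has an internal mirror plane or centre of symmetry, so none is chiral.

3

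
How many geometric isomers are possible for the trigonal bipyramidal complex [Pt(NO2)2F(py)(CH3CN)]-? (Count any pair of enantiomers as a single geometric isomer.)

In a trigonal bipyramid the two axial positions differ from the three equatorial ones.
Systematic enumeration (placing each ligand type in turn and discarding arrangements equivalent by rotation or reflection) gives 7 geometric isomers.

7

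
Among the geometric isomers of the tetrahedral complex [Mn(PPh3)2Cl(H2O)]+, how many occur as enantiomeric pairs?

0

In a tetrahedral complex all four positions are equivalent and every pair of ligands is adjacent — there is no cis/trans distinction.
Only one geometric arrangement is possible.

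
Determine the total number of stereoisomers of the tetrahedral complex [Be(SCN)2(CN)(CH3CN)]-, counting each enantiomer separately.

Only one geometric arrangement is possible.

1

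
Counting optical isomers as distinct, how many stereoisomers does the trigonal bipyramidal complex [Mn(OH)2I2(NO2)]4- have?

A trigonal bipyramid has two axial and three equatorial sites, which are chemically inequivalent.
Systematic enumeration (placing each ligand type in turn and discarding arrangements equivalent by rotation or reflection) gives 5 geometric isomers.
One of these lacks any improper symmetry element and so occurs as an enantiomeric pair, giving 5 + 1 = 6 stereoisomers in total.

6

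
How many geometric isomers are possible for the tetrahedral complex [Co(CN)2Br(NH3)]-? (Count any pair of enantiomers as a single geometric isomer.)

1

Only one geometric arrangement is possible.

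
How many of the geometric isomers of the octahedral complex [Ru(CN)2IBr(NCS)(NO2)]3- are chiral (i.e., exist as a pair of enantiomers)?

In an octahedral complex each vertex has one trans partner and four cis neighbours.
Placing the ligands in turn and identifying arrangements related by rotation or reflection leaves 9 distinct geometric isomers.
Of these, 6 lack any improper symmetry element and so occur as enantiomeric pairs, giving 9 + 6 = 15 stereoisomers in total.

6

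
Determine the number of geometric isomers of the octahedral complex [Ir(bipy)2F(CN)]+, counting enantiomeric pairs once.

2

The six octahedral sites form three mutually perpendicular trans pairs.
Each bipy is bidentate and must span two cis positions.
There are 2 geometric isomers: F and CN mutually trans; F and CN mutually cis (chiral).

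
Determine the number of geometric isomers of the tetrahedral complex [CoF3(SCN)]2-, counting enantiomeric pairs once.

1

All four vertices of a tetrahedron are equivalent and mutually adjacent, so cis/trans isomerism cannot arise.
Only one geometric arrangement is possible.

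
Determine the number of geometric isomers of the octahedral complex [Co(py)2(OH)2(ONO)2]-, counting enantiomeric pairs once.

5

Systematic placement gives 5 geometric isomers: py trans, OH trans, ONO trans; py cis, OH trans, ONO cis; py trans, OH cis, ONO cis; py cis, OH cis, ONO cis (chiral); py cis, OH cis, ONO trans.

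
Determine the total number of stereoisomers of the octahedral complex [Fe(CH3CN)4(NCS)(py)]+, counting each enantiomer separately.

2

The six octahedral sites form three mutually perpendicular trans pairs.
There are 2 geometric isomers: NCS and py mutually trans; NCS and py mutually cis.
Each arrangement has an internal mirror plane or centre of symmetry, so none is chiral.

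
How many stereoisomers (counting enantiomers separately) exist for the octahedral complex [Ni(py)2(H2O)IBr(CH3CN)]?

15

In an octahedral complex each vertex has one trans partner and four cis neighbours.
Placing the ligands in turn and identifying arrangements related by rotation or reflection leaves 9 distinct geometric isomers.
Of these, 6 lack any improper symmetry element and so occur as enantiomeric pairs, giving 9 + 6 = 15 stereoisomers in total.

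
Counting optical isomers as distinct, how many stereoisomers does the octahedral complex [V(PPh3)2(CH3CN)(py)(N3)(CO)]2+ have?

15

In an octahedral complex each vertex has one trans partner and four cis neighbours.
Exhaustive case analysis gives 9 geometric isomers.
Of these, 6 lack any improper symmetry element and so occur as enantiomeric pairs, giving 9 + 6 = 15 stereoisomers in total.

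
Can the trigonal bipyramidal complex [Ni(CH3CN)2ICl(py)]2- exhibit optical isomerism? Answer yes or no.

In a trigonal bipyramid the two axial positions differ from the three equatorial ones.
Systematic enumeration (placing each ligand type in turn and discarding arrangements equivalent by rotation or reflection) gives 7 geometric isomers.
Of these, 3 lack any improper symmetry element and so occur as enantiomeric pairs, giving 7 + 3 = 10 stereoisomers in total.

yes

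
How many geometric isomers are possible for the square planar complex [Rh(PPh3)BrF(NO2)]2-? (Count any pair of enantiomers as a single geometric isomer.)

3

In a square planar complex each vertex has one trans partner and two cis neighbours.
The distinct arrangements are (3 in all): (Br/NO2 trans, F/PPh3 trans); (Br/PPh3 trans, F/NO2 trans); (Br/F trans, NO2/PPh3 trans).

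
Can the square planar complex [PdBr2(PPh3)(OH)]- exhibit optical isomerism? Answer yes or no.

Systematic placement gives 2 geometric isomers: Br cis; Br trans.
Each arrangement has an internal mirror plane or centre of symmetry, so none is chiral.

no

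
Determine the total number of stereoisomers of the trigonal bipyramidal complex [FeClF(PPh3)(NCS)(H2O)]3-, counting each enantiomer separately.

Placing the ligands in turn and identifying arrangements related by rotation or reflection leaves 10 distinct geometric isomers.
Of these, 10 lack any improper symmetry element and so occur as enantiomeric pairs, giving 10 + 10 = 20 stereoisomers in total.

20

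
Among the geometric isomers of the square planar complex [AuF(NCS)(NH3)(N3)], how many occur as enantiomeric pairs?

A square has two trans pairs of vertices; adjacent vertices are cis.
The distinct arrangements are (3 in all): (F/NCS trans, N3/NH3 trans); (F/NH3 trans, N3/NCS trans); (F/N3 trans, NCS/NH3 trans).
Each arrangement has an internal mirror plane or centre of symmetry, so none is chiral.

0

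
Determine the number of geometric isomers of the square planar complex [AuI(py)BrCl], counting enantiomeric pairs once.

3

A square has two trans pairs of vertices; adjacent vertices are cis.
There are 3 geometric isomers: (Br/I trans, Cl/py trans); (Br/py trans, Cl/I trans); (Br/Cl trans, I/py trans).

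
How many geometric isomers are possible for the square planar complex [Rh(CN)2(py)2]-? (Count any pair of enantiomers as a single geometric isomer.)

2

In a square planar complex each vertex has one trans partner and two cis neighbours.
The distinct arrangements are (2 in all): CN cis; CN trans.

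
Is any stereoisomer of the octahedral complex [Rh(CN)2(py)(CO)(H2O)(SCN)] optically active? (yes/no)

The six octahedral sites form three mutually perpendicular trans pairs.
Exhaustive case analysis gives 9 geometric isomers.
Of these, 6 lack any improper symmetry element and so occur as enantiomeric pairs, giving 9 + 6 = 15 stereoisomers in total.

yes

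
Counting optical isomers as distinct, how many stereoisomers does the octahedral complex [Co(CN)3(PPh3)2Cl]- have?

3

The six octahedral sites form three mutually perpendicular trans pairs.
Working through the distinct placements yields 3 geometric isomers: CN mer, PPh3 trans; CN mer, PPh3 cis; CN fac, PPh3 cis.
Each arrangement has an internal mirror plane or centre of symmetry, so none is chiral.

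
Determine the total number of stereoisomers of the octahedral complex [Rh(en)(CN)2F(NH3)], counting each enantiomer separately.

In an octahedral complex each vertex has one trans partner and four cis neighbours.
Each en is bidentate and must span two cis positions.
Systematic placement gives 4 geometric isomers: CN trans; CN cis (3 arrangements, 2 chiral).
Of these, 2 lack any improper symmetry element and so occur as enantiomeric pairs, giving 4 + 2 = 6 stereoisomers in total.

6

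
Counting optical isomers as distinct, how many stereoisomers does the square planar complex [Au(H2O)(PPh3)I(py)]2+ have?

There are 3 geometric isomers: (H2O/PPh3 trans, I/py trans); (H2O/py trans, I/PPh3 trans); (H2O/I trans, PPh3/py trans).
Each arrangement has an internal mirror plane or centre of symmetry, so none is chiral.

3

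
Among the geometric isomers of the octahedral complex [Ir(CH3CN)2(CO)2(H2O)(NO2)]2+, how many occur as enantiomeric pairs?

In an octahedral complex each vertex has one trans partner and four cis neighbours.
Working through the distinct placements yields 6 geometric isomers: CH3CN trans, CO trans; CH3CN trans, CO cis; CH3CN cis, CO cis (3 arrangements, 2 chiral); CH3CN cis, CO trans.
Of these, 2 lack any improper symmetry element and so occur as enantiomeric pairs, giving 6 + 2 = 8 stereoisomers in total.

2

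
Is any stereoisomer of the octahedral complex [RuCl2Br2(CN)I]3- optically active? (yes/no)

An octahedron has six vertices in three trans pairs; every non-trans pair is cis.
There are 6 geometric isomers: Cl cis, Br trans; Cl trans, Br trans; Cl cis, Br cis (3 arrangements, 2 chiral); Cl trans, Br cis.
Of these, 2 lack any improper symmetry element and so occur as enantiomeric pairs, giving 6 + 2 = 8 stereoisomers in total.

yes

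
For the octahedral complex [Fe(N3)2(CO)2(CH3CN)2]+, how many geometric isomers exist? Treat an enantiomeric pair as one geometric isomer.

5

The six octahedral sites form three mutually perpendicular trans pairs.
Working through the distinct placements yields 5 geometric isomers: N3 trans, CO trans, CH3CN trans; N3 cis, CO cis, CH3CN trans; N3 trans, CO cis, CH3CN cis; N3 cis, CO cis, CH3CN cis (chiral); N3 cis, CO trans, CH3CN cis.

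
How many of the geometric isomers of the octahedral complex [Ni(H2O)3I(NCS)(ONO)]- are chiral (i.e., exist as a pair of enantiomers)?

In an octahedral complex each vertex has one trans partner and four cis neighbours.
Working through the distinct placements yields 4 geometric isomers: H2O mer (3 arrangements); H2O fac (chiral).
One of these lacks any improper symmetry element and so occurs as an enantiomeric pair, giving 4 + 1 = 5 stereoisomers in total.

1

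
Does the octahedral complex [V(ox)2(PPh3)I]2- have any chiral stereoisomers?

The six octahedral sites form three mutually perpendicular trans pairs.
Each ox is bidentate and must span two cis positions.
There are 2 geometric isomers: PPh3 and I mutually trans; PPh3 and I mutually cis (chiral).
One of these lacks any improper symmetry element and so occurs as an enantiomeric pair, giving 2 + 1 = 3 stereoisomers in total.

yes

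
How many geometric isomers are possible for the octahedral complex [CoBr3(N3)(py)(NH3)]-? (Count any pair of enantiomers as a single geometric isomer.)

In an octahedral complex each vertex has one trans partner and four cis neighbours.
The distinct arrangements are (4 in all): Br mer (3 arrangements); Br fac (chiral).

4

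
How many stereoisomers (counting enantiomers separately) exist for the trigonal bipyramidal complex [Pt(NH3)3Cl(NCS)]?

4

A trigonal bipyramid has two axial and three equatorial sites, which are chemically inequivalent.
There are 4 geometric isomers: Cl axial, NCS axial; Cl axial, NCS equatorial; Cl equatorial, NCS axial; Cl equatorial, NCS equatorial.
Each arrangement has an internal mirror plane or centre of symmetry, so none is chiral.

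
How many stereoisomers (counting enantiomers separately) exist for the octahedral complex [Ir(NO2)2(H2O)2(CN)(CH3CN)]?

An octahedron has six vertices in three trans pairs; every non-trans pair is cis.
There are 6 geometric isomers: NO2 trans, H2O trans; NO2 cis, H2O cis (3 arrangements, 2 chiral); NO2 trans, H2O cis; NO2 cis, H2O trans.
Of these, 2 lack any improper symmetry element and so occur as enantiomeric pairs, giving 6 + 2 = 8 stereoisomers in total.

8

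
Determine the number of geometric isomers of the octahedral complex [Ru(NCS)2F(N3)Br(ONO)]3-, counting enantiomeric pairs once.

9

In an octahedral complex each vertex has one trans partner and four cis neighbours.
Exhaustive case analysis gives 9 geometric isomers.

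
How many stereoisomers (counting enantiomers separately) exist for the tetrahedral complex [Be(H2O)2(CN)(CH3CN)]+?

1

All four vertices of a tetrahedron are equivalent and mutually adjacent, so cis/trans isomerism cannot arise.
Only one geometric arrangement is possible.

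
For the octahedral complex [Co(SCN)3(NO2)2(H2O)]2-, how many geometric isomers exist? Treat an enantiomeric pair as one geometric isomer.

Systematic placement gives 3 geometric isomers: SCN mer, NO2 cis; SCN mer, NO2 trans; SCN fac, NO2 cis.

3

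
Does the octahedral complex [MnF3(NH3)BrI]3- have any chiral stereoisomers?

yes

Systematic placement gives 4 geometric isomers: F mer (3 arrangements); F fac (chiral).
One of these lacks any improper symmetry element and so occurs as an enantiomeric pair, giving 4 + 1 = 5 stereoisomers in total.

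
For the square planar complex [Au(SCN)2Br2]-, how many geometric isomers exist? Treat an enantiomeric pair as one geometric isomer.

In a square planar complex each vertex has one trans partner and two cis neighbours.
There are 2 geometric isomers: SCN cis; SCN trans.

2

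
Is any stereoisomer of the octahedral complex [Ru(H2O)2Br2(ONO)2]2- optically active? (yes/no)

The six octahedral sites form three mutually perpendicular trans pairs.
Working through the distinct placements yields 5 geometric isomers: H2O trans, Br trans, ONO trans; H2O cis, Br trans, ONO cis; H2O cis, Br cis, ONO trans; H2O cis, Br cis, ONO cis (chiral); H2O trans, Br cis, ONO cis.
One of these lacks any improper symmetry element and so occurs as an enantiomeric pair, giving 5 + 1 = 6 stereoisomers in total.

yes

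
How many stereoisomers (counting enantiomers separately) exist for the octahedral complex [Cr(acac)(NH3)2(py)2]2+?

An octahedron has six vertices in three trans pairs; every non-trans pair is cis.
Each acac is bidentate and must span two cis positions.
The distinct arrangements are (3 in all): NH3 trans, py cis; NH3 cis, py trans; NH3 cis, py cis (chiral).
One of these lacks any improper symmetry element and so occurs as an enantiomeric pair, giving 3 + 1 = 4 stereoisomers in total.

4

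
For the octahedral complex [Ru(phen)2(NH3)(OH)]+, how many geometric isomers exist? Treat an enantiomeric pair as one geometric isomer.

2

The six octahedral sites form three mutually perpendicular trans pairs.
Each phen is bidentate and must span two cis positions.
Working through the distinct placements yields 2 geometric isomers: NH3 and OH mutually trans; NH3 and OH mutually cis (chiral).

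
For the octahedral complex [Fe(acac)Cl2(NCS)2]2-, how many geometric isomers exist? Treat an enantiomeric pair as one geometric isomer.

The six octahedral sites form three mutually perpendicular trans pairs.
Each acac is bidentate and must span two cis positions.
Working through the distinct placements yields 3 geometric isomers: Cl trans, NCS cis; Cl cis, NCS cis (chiral); Cl cis, NCS trans.

3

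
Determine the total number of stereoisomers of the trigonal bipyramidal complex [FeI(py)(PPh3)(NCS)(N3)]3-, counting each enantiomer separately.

In a trigonal bipyramid the two axial positions differ from the three equatorial ones.
Placing the ligands in turn and identifying arrangements related by rotation or reflection leaves 10 distinct geometric isomers.
Of these, 10 lack any improper symmetry element and so occur as enantiomeric pairs, giving 10 + 10 = 20 stereoisomers in total.

20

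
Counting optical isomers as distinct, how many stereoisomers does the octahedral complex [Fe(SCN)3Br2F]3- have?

3

The distinct arrangements are (3 in all): SCN mer, Br trans; SCN mer, Br cis; SCN fac, Br cis.
Each arrangement has an internal mirror plane or centre of symmetry, so none is chiral.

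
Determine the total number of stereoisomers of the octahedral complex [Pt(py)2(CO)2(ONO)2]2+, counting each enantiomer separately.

The distinct arrangements are (5 in all): py trans, CO trans, ONO trans; py cis, CO trans, ONO cis; py trans, CO cis, ONO cis; py cis, CO cis, ONO cis (chiral); py cis, CO cis, ONO trans.
One of these lacks any improper symmetry element and so occurs as an enantiomeric pair, giving 5 + 1 = 6 stereoisomers in total.

6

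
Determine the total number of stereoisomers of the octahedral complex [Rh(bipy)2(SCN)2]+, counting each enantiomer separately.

Each bipy is bidentate and must span two cis positions.
There are 2 geometric isomers: SCN trans; SCN cis (chiral).
One of these lacks any improper symmetry element and so occurs as an enantiomeric pair, giving 2 + 1 = 3 stereoisomers in total.

3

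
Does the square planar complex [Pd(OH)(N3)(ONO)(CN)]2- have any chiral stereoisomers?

no

A square has two trans pairs of vertices; adjacent vertices are cis.
Systematic placement gives 3 geometric isomers: (CN/OH trans, N3/ONO trans); (CN/ONO trans, N3/OH trans); (CN/N3 trans, OH/ONO trans).
Each arrangement has an internal mirror plane or centre of symmetry, so none is chiral.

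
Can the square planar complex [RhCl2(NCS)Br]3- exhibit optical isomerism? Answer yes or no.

A square has two trans pairs of vertices; adjacent vertices are cis.
The distinct arrangements are (2 in all): Cl cis; Cl trans.
Each arrangement has an internal mirror plane or centre of symmetry, so none is chiral.

no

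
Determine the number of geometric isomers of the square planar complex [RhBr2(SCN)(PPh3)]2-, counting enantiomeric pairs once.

2

A square has two trans pairs of vertices; adjacent vertices are cis.
Working through the distinct placements yields 2 geometric isomers: Br cis; Br trans.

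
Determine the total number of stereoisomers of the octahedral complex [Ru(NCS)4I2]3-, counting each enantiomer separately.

2

The six octahedral sites form three mutually perpendicular trans pairs.
There are 2 geometric isomers: I trans; I cis.
Each arrangement has an internal mirror plane or centre of symmetry, so none is chiral.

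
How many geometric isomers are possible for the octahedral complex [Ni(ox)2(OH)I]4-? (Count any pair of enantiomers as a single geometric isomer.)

Each ox is bidentate and must span two cis positions.
There are 2 geometric isomers: OH and I mutually trans; OH and I mutually cis (chiral).

2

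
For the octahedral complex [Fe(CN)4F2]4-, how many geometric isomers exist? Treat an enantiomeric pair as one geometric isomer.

2

An octahedron has six vertices in three trans pairs; every non-trans pair is cis.
The distinct arrangements are (2 in all): F trans; F cis.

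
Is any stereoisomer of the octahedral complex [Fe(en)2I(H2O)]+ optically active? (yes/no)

The six octahedral sites form three mutually perpendicular trans pairs.
Each en is bidentate and must span two cis positions.
The distinct arrangements are (2 in all): I and H2O mutually trans; I and H2O mutually cis (chiral).
One of these lacks any improper symmetry element and so occurs as an enantiomeric pair, giving 2 + 1 = 3 stereoisomers in total.

yes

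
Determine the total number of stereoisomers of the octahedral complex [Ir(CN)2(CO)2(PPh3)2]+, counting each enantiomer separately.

6

The six octahedral sites form three mutually perpendicular trans pairs.
The distinct arrangements are (5 in all): CN trans, CO trans, PPh3 trans; CN trans, CO cis, PPh3 cis; CN cis, CO cis, PPh3 trans; CN cis, CO cis, PPh3 cis (chiral); CN cis, CO trans, PPh3 cis.
One of these lacks any improper symmetry element and so occurs as an enantiomeric pair, giving 5 + 1 = 6 stereoisomers in total.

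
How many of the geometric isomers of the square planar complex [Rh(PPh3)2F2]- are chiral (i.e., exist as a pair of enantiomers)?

There are 2 geometric isomers: PPh3 cis; PPh3 trans.
Each arrangement has an internal mirror plane or centre of symmetry, so none is chiral.

0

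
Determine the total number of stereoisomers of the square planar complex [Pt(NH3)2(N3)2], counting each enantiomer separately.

2

A square has two trans pairs of vertices; adjacent vertices are cis.
The distinct arrangements are (2 in all): NH3 cis; NH3 trans.
Each arrangement has an internal mirror plane or centre of symmetry, so none is chiral.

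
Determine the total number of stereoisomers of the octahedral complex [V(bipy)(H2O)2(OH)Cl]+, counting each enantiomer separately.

Each bipy is bidentate and must span two cis positions.
The distinct arrangements are (4 in all): H2O cis (3 arrangements, 2 chiral); H2O trans.
Of these, 2 lack any improper symmetry element and so occur as enantiomeric pairs, giving 4 + 2 = 6 stereoisomers in total.

6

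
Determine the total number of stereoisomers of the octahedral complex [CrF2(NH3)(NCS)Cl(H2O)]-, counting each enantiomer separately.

Placing the ligands in turn and identifying arrangements related by rotation or reflection leaves 9 distinct geometric isomers.
Of these, 6 lack any improper symmetry element and so occur as enantiomeric pairs, giving 9 + 6 = 15 stereoisomers in total.

15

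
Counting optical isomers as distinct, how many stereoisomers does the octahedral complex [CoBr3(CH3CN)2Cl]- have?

Working through the distinct placements yields 3 geometric isomers: Br mer, CH3CN cis; Br mer, CH3CN trans; Br fac, CH3CN cis.
Each arrangement has an internal mirror plane or centre of symmetry, so none is chiral.

3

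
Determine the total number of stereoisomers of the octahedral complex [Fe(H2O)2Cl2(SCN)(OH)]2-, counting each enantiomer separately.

There are 6 geometric isomers: H2O trans, Cl trans; H2O cis, Cl trans; H2O cis, Cl cis (3 arrangements, 2 chiral); H2O trans, Cl cis.
Of these, 2 lack any improper symmetry element and so occur as enantiomeric pairs, giving 6 + 2 = 8 stereoisomers in total.

8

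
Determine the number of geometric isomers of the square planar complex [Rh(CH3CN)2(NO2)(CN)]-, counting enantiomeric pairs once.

2

In a square planar complex each vertex has one trans partner and two cis neighbours.
The distinct arrangements are (2 in all): CH3CN cis; CH3CN trans.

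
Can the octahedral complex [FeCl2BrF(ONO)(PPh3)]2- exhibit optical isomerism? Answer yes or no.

yes

An octahedron has six vertices in three trans pairs; every non-trans pair is cis.
Placing the ligands in turn and identifying arrangements related by rotation or reflection leaves 9 distinct geometric isomers.
Of these, 6 lack any improper symmetry element and so occur as enantiomeric pairs, giving 9 + 6 = 15 stereoisomers in total.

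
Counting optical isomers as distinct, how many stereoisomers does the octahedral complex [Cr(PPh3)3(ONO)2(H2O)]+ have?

The six octahedral sites form three mutually perpendicular trans pairs.
Working through the distinct placements yields 3 geometric isomers: PPh3 mer, ONO cis; PPh3 mer, ONO trans; PPh3 fac, ONO cis.
Each arrangement has an internal mirror plane or centre of symmetry, so none is chiral.

3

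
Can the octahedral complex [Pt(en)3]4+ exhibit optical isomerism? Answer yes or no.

An octahedron has six vertices in three trans pairs; every non-trans pair is cis.
Each en is bidentate and must span two cis positions.
Only one geometric arrangement is possible; it has no improper symmetry element, so it exists as a pair of enantiomers (2 stereoisomers).

yes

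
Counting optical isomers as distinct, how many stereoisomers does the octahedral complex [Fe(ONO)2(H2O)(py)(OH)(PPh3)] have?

15

An octahedron has six vertices in three trans pairs; every non-trans pair is cis.
Systematic enumeration (placing each ligand type in turn and discarding arrangements equivalent by rotation or reflection) gives 9 geometric isomers.
Of these, 6 lack any improper symmetry element and so occur as enantiomeric pairs, giving 9 + 6 = 15 stereoisomers in total.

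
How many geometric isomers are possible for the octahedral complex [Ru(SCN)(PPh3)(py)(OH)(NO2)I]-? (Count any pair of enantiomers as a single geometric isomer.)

15

The six octahedral sites form three mutually perpendicular trans pairs.
Placing the ligands in turn and identifying arrangements related by rotation or reflection leaves 15 distinct geometric isomers.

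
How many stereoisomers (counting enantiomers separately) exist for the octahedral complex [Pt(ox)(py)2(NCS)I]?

The six octahedral sites form three mutually perpendicular trans pairs.
Each ox is bidentate and must span two cis positions.
There are 4 geometric isomers: py cis (3 arrangements, 2 chiral); py trans.
Of these, 2 lack any improper symmetry element and so occur as enantiomeric pairs, giving 4 + 2 = 6 stereoisomers in total.

6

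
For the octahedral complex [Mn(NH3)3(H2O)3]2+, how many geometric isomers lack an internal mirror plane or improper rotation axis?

An octahedron has six vertices in three trans pairs; every non-trans pair is cis.
Working through the distinct placements yields 2 geometric isomers: NH3 mer; NH3 fac.
Each arrangement has an internal mirror plane or centre of symmetry, so none is chiral.

0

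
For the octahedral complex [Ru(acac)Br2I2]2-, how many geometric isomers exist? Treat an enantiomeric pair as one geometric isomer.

Each acac is bidentate and must span two cis positions.
The distinct arrangements are (3 in all): Br trans, I cis; Br cis, I cis (chiral); Br cis, I trans.

3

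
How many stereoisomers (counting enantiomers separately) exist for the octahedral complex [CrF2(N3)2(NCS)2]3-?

In an octahedral complex each vertex has one trans partner and four cis neighbours.
The distinct arrangements are (5 in all): F trans, N3 trans, NCS trans; F trans, N3 cis, NCS cis; F cis, N3 cis, NCS trans; F cis, N3 cis, NCS cis (chiral); F cis, N3 trans, NCS cis.
One of these lacks any improper symmetry element and so occurs as an enantiomeric pair, giving 5 + 1 = 6 stereoisomers in total.

6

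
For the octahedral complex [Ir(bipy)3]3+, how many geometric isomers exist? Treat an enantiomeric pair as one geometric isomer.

1

The six octahedral sites form three mutually perpendicular trans pairs.
Each bipy is bidentate and must span two cis positions.
Only one geometric arrangement is possible; it has no improper symmetry element, so it exists as a pair of enantiomers (2 stereoisomers).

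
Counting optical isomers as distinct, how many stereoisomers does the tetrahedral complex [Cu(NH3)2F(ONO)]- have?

All four vertices of a tetrahedron are equivalent and mutually adjacent, so cis/trans isomerism cannot arise.
Only one geometric arrangement is possible.

1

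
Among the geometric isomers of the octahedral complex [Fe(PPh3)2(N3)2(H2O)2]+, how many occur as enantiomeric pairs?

1

In an octahedral complex each vertex has one trans partner and four cis neighbours.
The distinct arrangements are (5 in all): PPh3 trans, N3 trans, H2O trans; PPh3 cis, N3 cis, H2O trans; PPh3 trans, N3 cis, H2O cis; PPh3 cis, N3 cis, H2O cis (chiral); PPh3 cis, N3 trans, H2O cis.
One of these lacks any improper symmetry element and so occurs as an enantiomeric pair, giving 5 + 1 = 6 stereoisomers in total.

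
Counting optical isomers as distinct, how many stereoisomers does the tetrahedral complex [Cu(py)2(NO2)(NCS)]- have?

1

Only one geometric arrangement is possible.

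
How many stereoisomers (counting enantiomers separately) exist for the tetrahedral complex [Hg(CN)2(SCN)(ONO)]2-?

In a tetrahedral complex all four positions are equivalent and every pair of ligands is adjacent — there is no cis/trans distinction.
Only one geometric arrangement is possible.

1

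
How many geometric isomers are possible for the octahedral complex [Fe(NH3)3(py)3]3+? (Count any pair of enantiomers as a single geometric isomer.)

An octahedron has six vertices in three trans pairs; every non-trans pair is cis.
Working through the distinct placements yields 2 geometric isomers: NH3 mer; NH3 fac.

2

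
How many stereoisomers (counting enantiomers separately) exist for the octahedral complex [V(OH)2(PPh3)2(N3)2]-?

6

An octahedron has six vertices in three trans pairs; every non-trans pair is cis.
Systematic placement gives 5 geometric isomers: OH trans, PPh3 trans, N3 trans; OH cis, PPh3 cis, N3 trans; OH cis, PPh3 trans, N3 cis; OH cis, PPh3 cis, N3 cis (chiral); OH trans, PPh3 cis, N3 cis.
One of these lacks any improper symmetry element and so occurs as an enantiomeric pair, giving 5 + 1 = 6 stereoisomers in total.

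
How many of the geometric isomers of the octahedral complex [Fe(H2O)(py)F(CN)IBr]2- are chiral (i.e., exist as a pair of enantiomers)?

The six octahedral sites form three mutually perpendicular trans pairs.
Systematic enumeration (placing each ligand type in turn and discarding arrangements equivalent by rotation or reflection) gives 15 geometric isomers.
Of these, 15 lack any improper symmetry element and so occur as enantiomeric pairs, giving 15 + 15 = 30 stereoisomers in total.

15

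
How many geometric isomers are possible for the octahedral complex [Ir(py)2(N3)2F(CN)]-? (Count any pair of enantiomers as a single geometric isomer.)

Systematic placement gives 6 geometric isomers: py trans, N3 trans; py cis, N3 cis (3 arrangements, 2 chiral); py trans, N3 cis; py cis, N3 trans.

6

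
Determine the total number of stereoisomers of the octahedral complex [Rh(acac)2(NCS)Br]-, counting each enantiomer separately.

3

An octahedron has six vertices in three trans pairs; every non-trans pair is cis.
Each acac is bidentate and must span two cis positions.
The distinct arrangements are (2 in all): NCS and Br mutually trans; NCS and Br mutually cis (chiral).
One of these lacks any improper symmetry element and so occurs as an enantiomeric pair, giving 2 + 1 = 3 stereoisomers in total.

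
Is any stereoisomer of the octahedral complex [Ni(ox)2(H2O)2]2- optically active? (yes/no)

In an octahedral complex each vertex has one trans partner and four cis neighbours.
Each ox is bidentate and must span two cis positions.
There are 2 geometric isomers: H2O trans; H2O cis (chiral).
One of these lacks any improper symmetry element and so occurs as an enantiomeric pair, giving 2 + 1 = 3 stereoisomers in total.

yes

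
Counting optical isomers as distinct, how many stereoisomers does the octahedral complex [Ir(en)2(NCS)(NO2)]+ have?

3

Each en is bidentate and must span two cis positions.
Working through the distinct placements yields 2 geometric isomers: NCS and NO2 mutually trans; NCS and NO2 mutually cis (chiral).
One of these lacks any improper symmetry element and so occurs as an enantiomeric pair, giving 2 + 1 = 3 stereoisomers in total.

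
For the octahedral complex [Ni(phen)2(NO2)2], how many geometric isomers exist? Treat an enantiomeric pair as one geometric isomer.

The six octahedral sites form three mutually perpendicular trans pairs.
Each phen is bidentate and must span two cis positions.
The distinct arrangements are (2 in all): NO2 trans; NO2 cis (chiral).

2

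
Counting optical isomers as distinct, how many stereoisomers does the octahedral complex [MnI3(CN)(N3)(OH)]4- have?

In an octahedral complex each vertex has one trans partner and four cis neighbours.
Working through the distinct placements yields 4 geometric isomers: I mer (3 arrangements); I fac (chiral).
One of these lacks any improper symmetry element and so occurs as an enantiomeric pair, giving 4 + 1 = 5 stereoisomers in total.

5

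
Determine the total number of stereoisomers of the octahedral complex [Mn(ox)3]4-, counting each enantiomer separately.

In an octahedral complex each vertex has one trans partner and four cis neighbours.
Each ox is bidentate and must span two cis positions.
Only one geometric arrangement is possible; it has no improper symmetry element, so it exists as a pair of enantiomers (2 stereoisomers).

2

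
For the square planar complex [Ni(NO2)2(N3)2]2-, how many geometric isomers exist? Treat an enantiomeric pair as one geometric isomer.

A square has two trans pairs of vertices; adjacent vertices are cis.
Working through the distinct placements yields 2 geometric isomers: NO2 cis; NO2 trans.

2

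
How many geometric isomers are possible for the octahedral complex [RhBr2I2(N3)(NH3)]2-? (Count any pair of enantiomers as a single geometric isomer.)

6

An octahedron has six vertices in three trans pairs; every non-trans pair is cis.
Systematic placement gives 6 geometric isomers: Br trans, I trans; Br trans, I cis; Br cis, I cis (3 arrangements, 2 chiral); Br cis, I trans.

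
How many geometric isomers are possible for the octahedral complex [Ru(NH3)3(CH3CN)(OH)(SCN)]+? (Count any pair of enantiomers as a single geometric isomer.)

4

The six octahedral sites form three mutually perpendicular trans pairs.
Working through the distinct placements yields 4 geometric isomers: NH3 mer (3 arrangements); NH3 fac (chiral).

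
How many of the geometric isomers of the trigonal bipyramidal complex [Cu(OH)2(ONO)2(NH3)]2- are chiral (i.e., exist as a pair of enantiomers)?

1

A trigonal bipyramid has two axial and three equatorial sites, which are chemically inequivalent.
Exhaustive case analysis gives 5 geometric isomers.
One of these lacks any improper symmetry element and so occurs as an enantiomeric pair, giving 5 + 1 = 6 stereoisomers in total.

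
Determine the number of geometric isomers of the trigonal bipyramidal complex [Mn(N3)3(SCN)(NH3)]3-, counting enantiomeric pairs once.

4

In a trigonal bipyramid the two axial positions differ from the three equatorial ones.
Working through the distinct placements yields 4 geometric isomers: SCN equatorial, NH3 equatorial; SCN equatorial, NH3 axial; SCN axial, NH3 equatorial; SCN axial, NH3 axial.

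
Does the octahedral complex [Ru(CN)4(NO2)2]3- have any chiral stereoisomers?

no

An octahedron has six vertices in three trans pairs; every non-trans pair is cis.
There are 2 geometric isomers: NO2 trans; NO2 cis.
Each arrangement has an internal mirror plane or centre of symmetry, so none is chiral.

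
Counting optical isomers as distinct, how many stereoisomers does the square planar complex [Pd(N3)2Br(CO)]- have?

A square has two trans pairs of vertices; adjacent vertices are cis.
The distinct arrangements are (2 in all): N3 cis; N3 trans.
Each arrangement has an internal mirror plane or centre of symmetry, so none is chiral.

2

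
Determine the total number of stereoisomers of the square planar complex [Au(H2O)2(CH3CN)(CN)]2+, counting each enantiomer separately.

In a square planar complex each vertex has one trans partner and two cis neighbours.
Working through the distinct placements yields 2 geometric isomers: H2O cis; H2O trans.
Each arrangement has an internal mirror plane or centre of symmetry, so none is chiral.

2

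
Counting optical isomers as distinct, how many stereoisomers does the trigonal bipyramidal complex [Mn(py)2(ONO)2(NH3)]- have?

A trigonal bipyramid has two axial and three equatorial sites, which are chemically inequivalent.
Placing the ligands in turn and identifying arrangements related by rotation or reflection leaves 5 distinct geometric isomers.
One of these lacks any improper symmetry element and so occurs as an enantiomeric pair, giving 5 + 1 = 6 stereoisomers in total.

6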